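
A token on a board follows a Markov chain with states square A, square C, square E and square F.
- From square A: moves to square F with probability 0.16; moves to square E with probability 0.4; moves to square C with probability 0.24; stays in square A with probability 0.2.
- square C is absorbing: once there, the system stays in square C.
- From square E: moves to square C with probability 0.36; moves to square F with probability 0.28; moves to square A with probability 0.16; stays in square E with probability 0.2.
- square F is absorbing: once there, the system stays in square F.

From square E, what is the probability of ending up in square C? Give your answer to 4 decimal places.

Let h(s) be the probability of absorption at square C starting from transient state s. Then h(square C) = 1 and h(square F) = 0. By first-step analysis:
h(square A) = 0.2·h(square A) + 0.24·1 + 0.4·h(square E) + 0.16·0
h(square E) = 0.16·h(square A) + 0.36·1 + 0.2·h(square E) + 0.28·0
Solving: h(square A) = 0.5833, h(square E) = 0.5667.
Starting from square E, the probability is 0.5667.

0.5667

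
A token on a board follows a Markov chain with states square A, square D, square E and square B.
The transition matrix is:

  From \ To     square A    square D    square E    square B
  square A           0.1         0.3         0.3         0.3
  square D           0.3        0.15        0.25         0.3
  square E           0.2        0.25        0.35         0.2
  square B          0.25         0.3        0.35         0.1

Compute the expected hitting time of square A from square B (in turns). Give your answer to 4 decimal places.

4.0639

Let t(s) be the expected number of turns to first reach square A from state s, with t(square A) = 0. Conditioning on the first turn:
t(square D) = 1 + 0.15·t(square D) + 0.25·t(square E) + 0.3·t(square B)
t(square E) = 1 + 0.25·t(square D) + 0.35·t(square E) + 0.2·t(square B)
t(square B) = 1 + 0.3·t(square D) + 0.35·t(square E) + 0.1·t(square B)
Solving: t(square D) = 3.8687, t(square E) = 4.2768, t(square B) = 4.0639.
Expected turns from square B to square A: 4.0639.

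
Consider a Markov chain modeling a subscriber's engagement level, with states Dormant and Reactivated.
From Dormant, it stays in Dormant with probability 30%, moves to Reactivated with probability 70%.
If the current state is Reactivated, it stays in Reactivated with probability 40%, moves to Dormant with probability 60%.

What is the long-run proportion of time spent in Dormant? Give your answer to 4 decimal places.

Let the stationary distribution be π with π = πP and π_1 + π_2 = 1.
π_1 = 0.3·π_1 + 0.6·π_2
Solving with the normalization constraint gives π = (0.4615, 0.5385).
So the stationary probability of Dormant is 0.4615.

0.4615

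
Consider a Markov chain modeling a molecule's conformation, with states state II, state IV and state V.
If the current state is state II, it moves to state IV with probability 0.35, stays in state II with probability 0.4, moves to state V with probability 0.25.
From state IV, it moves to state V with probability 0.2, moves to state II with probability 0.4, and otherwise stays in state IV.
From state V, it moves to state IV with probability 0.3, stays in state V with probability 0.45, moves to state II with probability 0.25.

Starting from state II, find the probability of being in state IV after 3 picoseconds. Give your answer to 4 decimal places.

Propagate the distribution vector 3 picoseconds from state II.
After 0 picoseconds: (1.0000, 0.0000, 0.0000)
After 1 picosecond: (0.4000, 0.3500, 0.2500)
After 2 picoseconds: (0.3625, 0.3550, 0.2825)
After 3 picoseconds: (0.3576, 0.3536, 0.2888)
P(in state IV after 3 picoseconds) = 0.3536

0.3536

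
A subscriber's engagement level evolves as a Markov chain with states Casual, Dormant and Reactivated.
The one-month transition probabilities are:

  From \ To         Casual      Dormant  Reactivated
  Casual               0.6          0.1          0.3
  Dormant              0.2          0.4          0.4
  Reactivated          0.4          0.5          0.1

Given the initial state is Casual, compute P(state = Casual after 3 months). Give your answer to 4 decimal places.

Propagate the distribution vector 3 months from Casual.
After 0 months: (1.0000, 0.0000, 0.0000)
After 1 month: (0.6000, 0.1000, 0.3000)
After 2 months: (0.5000, 0.2500, 0.2500)
After 3 months: (0.4500, 0.2750, 0.2750)
P(in Casual after 3 months) = 0.4500

0.4500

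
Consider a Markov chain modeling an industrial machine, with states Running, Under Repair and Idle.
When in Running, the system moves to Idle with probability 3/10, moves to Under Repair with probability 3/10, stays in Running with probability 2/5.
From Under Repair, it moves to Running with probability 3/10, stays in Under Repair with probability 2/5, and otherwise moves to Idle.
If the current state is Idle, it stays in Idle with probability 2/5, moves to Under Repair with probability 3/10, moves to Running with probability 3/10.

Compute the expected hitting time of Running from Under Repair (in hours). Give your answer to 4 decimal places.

3.3333

Let t(s) be the expected number of hours to first reach Running from state s, with t(Running) = 0. Conditioning on the first hour:
t(Under Repair) = 1 + 0.4·t(Under Repair) + 0.3·t(Idle)
t(Idle) = 1 + 0.3·t(Under Repair) + 0.4·t(Idle)
Solving: t(Under Repair) = 3.3333, t(Idle) = 3.3333.
Expected hours from Under Repair to Running: 3.3333.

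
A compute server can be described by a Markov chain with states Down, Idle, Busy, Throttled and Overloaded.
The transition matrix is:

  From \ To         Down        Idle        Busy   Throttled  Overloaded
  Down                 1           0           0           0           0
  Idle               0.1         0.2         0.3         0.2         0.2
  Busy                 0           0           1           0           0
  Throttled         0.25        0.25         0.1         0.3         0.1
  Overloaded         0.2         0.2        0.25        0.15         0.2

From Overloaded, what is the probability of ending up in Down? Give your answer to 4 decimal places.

Let h(s) be the probability of absorption at Down starting from transient state s. Then h(Down) = 1 and h(Busy) = 0. By first-step analysis:
h(Idle) = 0.1·1 + 0.2·h(Idle) + 0.3·0 + 0.2·h(Throttled) + 0.2·h(Overloaded)
h(Throttled) = 0.25·1 + 0.25·h(Idle) + 0.1·0 + 0.3·h(Throttled) + 0.1·h(Overloaded)
h(Overloaded) = 0.2·1 + 0.2·h(Idle) + 0.25·0 + 0.15·h(Throttled) + 0.2·h(Overloaded)
Solving: h(Idle) = 0.3759, h(Throttled) = 0.5554, h(Overloaded) = 0.4481.
Starting from Overloaded, the probability is 0.4481.

0.4481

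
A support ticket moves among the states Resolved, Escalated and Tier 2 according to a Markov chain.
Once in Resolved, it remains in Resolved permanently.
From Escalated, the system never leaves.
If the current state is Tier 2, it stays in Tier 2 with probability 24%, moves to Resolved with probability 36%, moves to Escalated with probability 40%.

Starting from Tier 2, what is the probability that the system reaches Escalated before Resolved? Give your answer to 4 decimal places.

Let h(s) be the probability of absorption at Escalated starting from transient state s. Then h(Escalated) = 1 and h(Resolved) = 0. By first-step analysis:
h(Tier 2) = 0.36·0 + 0.4·1 + 0.24·h(Tier 2)
Solving: h(Tier 2) = 0.5263.
Starting from Tier 2, the probability is 0.5263.

0.5263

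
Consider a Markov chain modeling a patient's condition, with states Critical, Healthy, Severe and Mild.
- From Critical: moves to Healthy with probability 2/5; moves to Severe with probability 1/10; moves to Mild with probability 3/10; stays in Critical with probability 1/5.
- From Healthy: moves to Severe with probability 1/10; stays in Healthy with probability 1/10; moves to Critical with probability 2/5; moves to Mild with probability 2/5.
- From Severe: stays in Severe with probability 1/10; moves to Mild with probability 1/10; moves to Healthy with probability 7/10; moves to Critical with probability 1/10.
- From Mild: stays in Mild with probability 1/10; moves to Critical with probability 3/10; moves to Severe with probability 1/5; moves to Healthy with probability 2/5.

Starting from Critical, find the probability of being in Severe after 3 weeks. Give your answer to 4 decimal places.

0.1260

Propagate the distribution vector 3 weeks from Critical.
After 0 weeks: (1.0000, 0.0000, 0.0000, 0.0000)
After 1 week: (0.2000, 0.4000, 0.1000, 0.3000)
After 2 weeks: (0.3000, 0.3100, 0.1300, 0.2600)
After 3 weeks: (0.2750, 0.3460, 0.1260, 0.2530)
P(in Severe after 3 weeks) = 0.1260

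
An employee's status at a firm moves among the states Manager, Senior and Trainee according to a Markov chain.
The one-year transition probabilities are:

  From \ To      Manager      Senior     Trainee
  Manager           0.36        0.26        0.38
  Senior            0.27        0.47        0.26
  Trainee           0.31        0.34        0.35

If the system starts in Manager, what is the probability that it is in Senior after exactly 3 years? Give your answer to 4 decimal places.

0.3594

Propagate the distribution vector 3 years from Manager.
After 0 years: (1.0000, 0.0000, 0.0000)
After 1 year: (0.3600, 0.2600, 0.3800)
After 2 years: (0.3176, 0.3450, 0.3374)
After 3 years: (0.3121, 0.3594, 0.3285)
P(in Senior after 3 years) = 0.3594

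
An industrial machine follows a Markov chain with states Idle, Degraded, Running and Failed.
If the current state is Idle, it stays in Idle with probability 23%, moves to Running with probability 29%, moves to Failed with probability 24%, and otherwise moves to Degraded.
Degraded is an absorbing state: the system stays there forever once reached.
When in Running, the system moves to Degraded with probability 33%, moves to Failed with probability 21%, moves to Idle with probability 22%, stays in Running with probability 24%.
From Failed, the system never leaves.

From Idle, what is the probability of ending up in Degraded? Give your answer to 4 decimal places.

0.5334

Let h(s) be the probability of absorption at Degraded starting from transient state s. Then h(Degraded) = 1 and h(Failed) = 0. By first-step analysis:
h(Idle) = 0.23·h(Idle) + 0.24·1 + 0.29·h(Running) + 0.24·0
h(Running) = 0.22·h(Idle) + 0.33·1 + 0.24·h(Running) + 0.21·0
Solving: h(Idle) = 0.5334, h(Running) = 0.5886.
Starting from Idle, the probability is 0.5334.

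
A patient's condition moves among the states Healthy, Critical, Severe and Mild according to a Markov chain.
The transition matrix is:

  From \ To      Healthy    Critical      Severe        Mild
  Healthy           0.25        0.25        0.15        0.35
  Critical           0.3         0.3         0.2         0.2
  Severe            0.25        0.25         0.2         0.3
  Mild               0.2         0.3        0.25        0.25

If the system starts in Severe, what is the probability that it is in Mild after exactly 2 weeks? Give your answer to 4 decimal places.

Propagate the distribution vector 2 weeks from Severe.
After 0 weeks: (0.0000, 0.0000, 1.0000, 0.0000)
After 1 week: (0.2500, 0.2500, 0.2000, 0.3000)
After 2 weeks: (0.2475, 0.2775, 0.2025, 0.2725)
P(in Mild after 2 weeks) = 0.2725

0.2725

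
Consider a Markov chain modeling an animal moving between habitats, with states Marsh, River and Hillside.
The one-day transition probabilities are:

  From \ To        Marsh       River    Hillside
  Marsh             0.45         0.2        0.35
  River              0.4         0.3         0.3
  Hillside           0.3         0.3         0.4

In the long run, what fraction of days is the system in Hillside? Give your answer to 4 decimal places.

Let the stationary distribution be π with π = πP and π_1 + π_2 + π_3 = 1.
π_1 = 0.45·π_1 + 0.4·π_2 + 0.3·π_3
π_2 = 0.2·π_1 + 0.3·π_2 + 0.3·π_3
Solving with the normalization constraint gives π = (0.3837, 0.2616, 0.3547).
So the stationary probability of Hillside is 0.3547.

0.3547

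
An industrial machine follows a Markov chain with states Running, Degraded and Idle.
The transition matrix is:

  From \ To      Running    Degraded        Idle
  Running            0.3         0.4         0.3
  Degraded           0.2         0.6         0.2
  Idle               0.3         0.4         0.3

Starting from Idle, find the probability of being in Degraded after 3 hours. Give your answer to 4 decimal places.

0.4960

Propagate the distribution vector 3 hours from Idle.
After 0 hours: (0.0000, 0.0000, 1.0000)
After 1 hour: (0.3000, 0.4000, 0.3000)
After 2 hours: (0.2600, 0.4800, 0.2600)
After 3 hours: (0.2520, 0.4960, 0.2520)
P(in Degraded after 3 hours) = 0.4960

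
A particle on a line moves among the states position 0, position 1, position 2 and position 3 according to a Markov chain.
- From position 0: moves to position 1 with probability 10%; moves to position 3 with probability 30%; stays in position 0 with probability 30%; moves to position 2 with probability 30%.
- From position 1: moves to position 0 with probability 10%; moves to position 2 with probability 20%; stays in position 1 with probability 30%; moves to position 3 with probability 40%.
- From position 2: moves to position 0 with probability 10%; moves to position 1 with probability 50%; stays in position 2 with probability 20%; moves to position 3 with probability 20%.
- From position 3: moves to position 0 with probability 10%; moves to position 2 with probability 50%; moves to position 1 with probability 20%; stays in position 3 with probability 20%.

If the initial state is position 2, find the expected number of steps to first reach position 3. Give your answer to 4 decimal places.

3.4783

Let t(s) be the expected number of steps to first reach position 3 from state s, with t(position 3) = 0. Conditioning on the first step:
t(position 0) = 1 + 0.3·t(position 0) + 0.1·t(position 1) + 0.3·t(position 2)
t(position 1) = 1 + 0.1·t(position 0) + 0.3·t(position 1) + 0.2·t(position 2)
t(position 2) = 1 + 0.1·t(position 0) + 0.5·t(position 1) + 0.2·t(position 2)
Solving: t(position 0) = 3.3333, t(position 1) = 2.8986, t(position 2) = 3.4783.
Expected steps from position 2 to position 3: 3.4783.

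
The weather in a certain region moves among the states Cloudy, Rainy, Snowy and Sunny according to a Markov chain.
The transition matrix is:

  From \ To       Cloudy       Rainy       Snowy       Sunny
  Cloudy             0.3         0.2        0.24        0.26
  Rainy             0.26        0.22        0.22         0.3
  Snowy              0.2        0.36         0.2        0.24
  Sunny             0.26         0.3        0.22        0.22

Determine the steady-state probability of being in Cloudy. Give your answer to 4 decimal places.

Let the stationary distribution be π with π = πP and π_1 + π_2 + π_3 + π_4 = 1.
π_1 = 0.3·π_1 + 0.26·π_2 + 0.2·π_3 + 0.26·π_4
π_2 = 0.2·π_1 + 0.22·π_2 + 0.36·π_3 + 0.3·π_4
π_3 = 0.24·π_1 + 0.22·π_2 + 0.2·π_3 + 0.22·π_4
Solving with the normalization constraint gives π = (0.2570, 0.2662, 0.2207, 0.2560).
So the stationary probability of Cloudy is 0.2570.

0.2570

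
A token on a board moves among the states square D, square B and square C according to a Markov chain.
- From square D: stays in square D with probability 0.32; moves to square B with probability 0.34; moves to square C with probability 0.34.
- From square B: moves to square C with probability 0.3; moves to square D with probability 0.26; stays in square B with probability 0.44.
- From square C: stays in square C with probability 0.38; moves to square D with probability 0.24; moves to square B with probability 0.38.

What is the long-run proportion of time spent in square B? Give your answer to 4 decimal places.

0.3928

Let the stationary distribution be π with π = πP and π_1 + π_2 + π_3 = 1.
π_1 = 0.32·π_1 + 0.26·π_2 + 0.24·π_3
π_2 = 0.34·π_1 + 0.44·π_2 + 0.38·π_3
Solving with the normalization constraint gives π = (0.2694, 0.3928, 0.3378).
So the stationary probability of square B is 0.3928.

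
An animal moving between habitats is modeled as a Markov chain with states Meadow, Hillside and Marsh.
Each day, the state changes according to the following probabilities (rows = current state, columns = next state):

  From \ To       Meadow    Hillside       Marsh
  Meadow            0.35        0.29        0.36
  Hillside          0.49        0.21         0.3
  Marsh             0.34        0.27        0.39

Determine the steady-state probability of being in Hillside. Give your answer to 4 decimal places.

0.2619

Let the stationary distribution be π with π = πP and π_1 + π_2 + π_3 = 1.
π_1 = 0.35·π_1 + 0.49·π_2 + 0.34·π_3
π_2 = 0.29·π_1 + 0.21·π_2 + 0.27·π_3
Solving with the normalization constraint gives π = (0.3831, 0.2619, 0.3549).
So the stationary probability of Hillside is 0.2619.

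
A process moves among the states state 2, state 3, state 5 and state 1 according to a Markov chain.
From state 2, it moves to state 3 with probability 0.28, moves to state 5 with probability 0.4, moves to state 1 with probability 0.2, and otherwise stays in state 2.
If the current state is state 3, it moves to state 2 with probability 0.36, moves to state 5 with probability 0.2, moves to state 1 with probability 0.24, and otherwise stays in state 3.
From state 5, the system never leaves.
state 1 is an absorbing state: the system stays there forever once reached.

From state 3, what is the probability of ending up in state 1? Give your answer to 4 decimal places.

Let h(s) be the probability of absorption at state 1 starting from transient state s. Then h(state 1) = 1 and h(state 5) = 0. By first-step analysis:
h(state 2) = 0.12·h(state 2) + 0.28·h(state 3) + 0.4·0 + 0.2·1
h(state 3) = 0.36·h(state 2) + 0.2·h(state 3) + 0.2·0 + 0.24·1
Solving: h(state 2) = 0.3767, h(state 3) = 0.4695.
Starting from state 3, the probability is 0.4695.

0.4695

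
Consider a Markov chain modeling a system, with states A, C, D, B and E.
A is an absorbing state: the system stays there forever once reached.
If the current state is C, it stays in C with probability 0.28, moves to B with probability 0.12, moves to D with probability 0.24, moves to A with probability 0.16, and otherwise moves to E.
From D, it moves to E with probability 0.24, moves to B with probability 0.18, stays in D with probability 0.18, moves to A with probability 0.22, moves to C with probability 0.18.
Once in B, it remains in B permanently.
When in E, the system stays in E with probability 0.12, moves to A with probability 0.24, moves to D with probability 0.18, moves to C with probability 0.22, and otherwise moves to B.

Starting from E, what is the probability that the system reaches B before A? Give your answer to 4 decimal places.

0.4800

Let h(s) be the probability of absorption at B starting from transient state s. Then h(B) = 1 and h(A) = 0. By first-step analysis:
h(C) = 0.16·0 + 0.28·h(C) + 0.24·h(D) + 0.12·1 + 0.2·h(E)
h(D) = 0.22·0 + 0.18·h(C) + 0.18·h(D) + 0.18·1 + 0.24·h(E)
h(E) = 0.24·0 + 0.22·h(C) + 0.18·h(D) + 0.24·1 + 0.12·h(E)
Solving: h(C) = 0.4532, h(D) = 0.4595, h(E) = 0.4800.
Starting from E, the probability is 0.4800.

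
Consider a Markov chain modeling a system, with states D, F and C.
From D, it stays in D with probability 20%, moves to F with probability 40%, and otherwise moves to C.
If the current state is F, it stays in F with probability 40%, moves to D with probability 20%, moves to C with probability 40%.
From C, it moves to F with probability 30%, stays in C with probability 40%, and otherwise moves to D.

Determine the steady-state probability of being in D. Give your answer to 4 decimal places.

0.2400

Let the stationary distribution be π with π = πP and π_1 + π_2 + π_3 = 1.
π_1 = 0.2·π_1 + 0.2·π_2 + 0.3·π_3
π_2 = 0.4·π_1 + 0.4·π_2 + 0.3·π_3
Solving with the normalization constraint gives π = (0.2400, 0.3600, 0.4000).
So the stationary probability of D is 0.2400.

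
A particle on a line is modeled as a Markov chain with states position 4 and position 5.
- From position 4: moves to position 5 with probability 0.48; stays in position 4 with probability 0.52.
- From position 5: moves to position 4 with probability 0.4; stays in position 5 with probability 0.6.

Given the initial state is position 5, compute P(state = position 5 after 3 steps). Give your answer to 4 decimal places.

0.5462

Propagate the distribution vector 3 steps from position 5.
After 0 steps: (0.0000, 1.0000)
After 1 step: (0.4000, 0.6000)
After 2 steps: (0.4480, 0.5520)
After 3 steps: (0.4538, 0.5462)
P(in position 5 after 3 steps) = 0.5462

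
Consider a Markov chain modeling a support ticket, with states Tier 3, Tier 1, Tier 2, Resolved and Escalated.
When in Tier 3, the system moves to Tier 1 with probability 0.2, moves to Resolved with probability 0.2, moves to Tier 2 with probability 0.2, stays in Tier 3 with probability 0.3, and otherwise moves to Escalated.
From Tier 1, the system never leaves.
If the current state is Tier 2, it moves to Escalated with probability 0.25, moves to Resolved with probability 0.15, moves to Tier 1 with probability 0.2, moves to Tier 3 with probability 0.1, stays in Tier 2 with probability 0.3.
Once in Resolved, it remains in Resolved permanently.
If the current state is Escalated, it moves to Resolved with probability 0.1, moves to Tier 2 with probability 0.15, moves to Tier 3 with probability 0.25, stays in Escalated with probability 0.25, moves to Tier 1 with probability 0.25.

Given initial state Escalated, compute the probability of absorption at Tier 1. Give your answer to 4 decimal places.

0.6327

Let h(s) be the probability of absorption at Tier 1 starting from transient state s. Then h(Tier 1) = 1 and h(Resolved) = 0. By first-step analysis:
h(Tier 3) = 0.3·h(Tier 3) + 0.2·1 + 0.2·h(Tier 2) + 0.2·0 + 0.1·h(Escalated)
h(Tier 2) = 0.1·h(Tier 3) + 0.2·1 + 0.3·h(Tier 2) + 0.15·0 + 0.25·h(Escalated)
h(Escalated) = 0.25·h(Tier 3) + 0.25·1 + 0.15·h(Tier 2) + 0.1·0 + 0.25·h(Escalated)
Solving: h(Tier 3) = 0.5445, h(Tier 2) = 0.5895, h(Escalated) = 0.6327.
Starting from Escalated, the probability is 0.6327.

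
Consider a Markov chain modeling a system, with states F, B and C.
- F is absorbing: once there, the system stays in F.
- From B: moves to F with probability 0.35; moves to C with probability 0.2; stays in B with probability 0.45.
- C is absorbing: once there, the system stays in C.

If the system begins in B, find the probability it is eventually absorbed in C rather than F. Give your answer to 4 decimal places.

0.3636

Let h(s) be the probability of absorption at C starting from transient state s. Then h(C) = 1 and h(F) = 0. By first-step analysis:
h(B) = 0.35·0 + 0.45·h(B) + 0.2·1
Solving: h(B) = 0.3636.
Starting from B, the probability is 0.3636.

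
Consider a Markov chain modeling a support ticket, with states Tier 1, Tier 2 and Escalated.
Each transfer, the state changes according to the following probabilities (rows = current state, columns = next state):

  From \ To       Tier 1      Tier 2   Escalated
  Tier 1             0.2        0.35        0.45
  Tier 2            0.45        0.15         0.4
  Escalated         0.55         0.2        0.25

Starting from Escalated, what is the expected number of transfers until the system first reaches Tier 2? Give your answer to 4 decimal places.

Let t(s) be the expected number of transfers to first reach Tier 2 from state s, with t(Tier 2) = 0. Conditioning on the first transfer:
t(Tier 1) = 1 + 0.2·t(Tier 1) + 0.45·t(Escalated)
t(Escalated) = 1 + 0.55·t(Tier 1) + 0.25·t(Escalated)
Solving: t(Tier 1) = 3.4043, t(Escalated) = 3.8298.
Expected transfers from Escalated to Tier 2: 3.8298.

3.8298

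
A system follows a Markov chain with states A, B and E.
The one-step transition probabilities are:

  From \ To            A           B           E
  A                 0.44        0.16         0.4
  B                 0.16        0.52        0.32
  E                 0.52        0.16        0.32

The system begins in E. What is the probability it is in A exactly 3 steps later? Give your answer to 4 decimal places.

Propagate the distribution vector 3 steps from E.
After 0 steps: (0.0000, 0.0000, 1.0000)
After 1 step: (0.5200, 0.1600, 0.3200)
After 2 steps: (0.4208, 0.2176, 0.3616)
After 3 steps: (0.4080, 0.2383, 0.3537)
P(in A after 3 steps) = 0.4080

0.4080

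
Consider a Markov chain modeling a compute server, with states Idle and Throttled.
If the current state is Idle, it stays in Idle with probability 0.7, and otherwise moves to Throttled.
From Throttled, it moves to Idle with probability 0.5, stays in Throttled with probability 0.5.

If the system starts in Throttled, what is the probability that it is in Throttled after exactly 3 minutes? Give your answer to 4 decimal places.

0.3800

Propagate the distribution vector 3 minutes from Throttled.
After 0 minutes: (0.0000, 1.0000)
After 1 minute: (0.5000, 0.5000)
After 2 minutes: (0.6000, 0.4000)
After 3 minutes: (0.6200, 0.3800)
P(in Throttled after 3 minutes) = 0.3800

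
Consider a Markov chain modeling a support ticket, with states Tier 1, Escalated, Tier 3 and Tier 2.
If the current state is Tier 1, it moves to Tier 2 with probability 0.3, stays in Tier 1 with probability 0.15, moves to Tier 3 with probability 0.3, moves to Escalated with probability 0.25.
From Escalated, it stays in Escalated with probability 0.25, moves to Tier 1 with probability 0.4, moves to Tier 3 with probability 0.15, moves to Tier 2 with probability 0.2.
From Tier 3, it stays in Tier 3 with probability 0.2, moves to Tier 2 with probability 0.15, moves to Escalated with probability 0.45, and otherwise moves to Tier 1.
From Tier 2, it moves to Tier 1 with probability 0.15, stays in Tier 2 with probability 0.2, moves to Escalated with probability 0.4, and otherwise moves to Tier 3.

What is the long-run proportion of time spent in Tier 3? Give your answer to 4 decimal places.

Let the stationary distribution be π with π = πP and π_1 + π_2 + π_3 + π_4 = 1.
π_1 = 0.15·π_1 + 0.4·π_2 + 0.2·π_3 + 0.15·π_4
π_2 = 0.25·π_1 + 0.25·π_2 + 0.45·π_3 + 0.4·π_4
π_3 = 0.3·π_1 + 0.15·π_2 + 0.2·π_3 + 0.25·π_4
Solving with the normalization constraint gives π = (0.2424, 0.3257, 0.2186, 0.2133).
So the stationary probability of Tier 3 is 0.2186.

0.2186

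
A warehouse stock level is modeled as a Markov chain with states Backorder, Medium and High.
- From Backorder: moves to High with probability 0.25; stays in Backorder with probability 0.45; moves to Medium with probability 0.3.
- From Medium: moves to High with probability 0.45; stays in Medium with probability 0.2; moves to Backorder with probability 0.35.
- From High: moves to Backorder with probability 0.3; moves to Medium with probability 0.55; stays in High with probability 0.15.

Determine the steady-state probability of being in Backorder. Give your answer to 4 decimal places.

Let the stationary distribution be π with π = πP and π_1 + π_2 + π_3 = 1.
π_1 = 0.45·π_1 + 0.35·π_2 + 0.3·π_3
π_2 = 0.3·π_1 + 0.2·π_2 + 0.55·π_3
Solving with the normalization constraint gives π = (0.3728, 0.3384, 0.2888).
So the stationary probability of Backorder is 0.3728.

0.3728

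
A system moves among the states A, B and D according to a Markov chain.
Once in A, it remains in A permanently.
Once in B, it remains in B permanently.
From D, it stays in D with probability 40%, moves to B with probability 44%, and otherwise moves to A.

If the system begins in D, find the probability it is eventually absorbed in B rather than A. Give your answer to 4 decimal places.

0.7333

Let h(s) be the probability of absorption at B starting from transient state s. Then h(B) = 1 and h(A) = 0. By first-step analysis:
h(D) = 0.16·0 + 0.44·1 + 0.4·h(D)
Solving: h(D) = 0.7333.
Starting from D, the probability is 0.7333.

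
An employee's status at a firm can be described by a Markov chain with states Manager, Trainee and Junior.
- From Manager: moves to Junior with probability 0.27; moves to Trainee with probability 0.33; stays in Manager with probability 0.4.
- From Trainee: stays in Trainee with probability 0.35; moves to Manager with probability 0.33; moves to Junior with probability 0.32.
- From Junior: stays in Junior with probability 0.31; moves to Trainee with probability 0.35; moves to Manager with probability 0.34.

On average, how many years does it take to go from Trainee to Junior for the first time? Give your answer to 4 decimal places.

Let t(s) be the expected number of years to first reach Junior from state s, with t(Junior) = 0. Conditioning on the first year:
t(Manager) = 1 + 0.4·t(Manager) + 0.33·t(Trainee)
t(Trainee) = 1 + 0.33·t(Manager) + 0.35·t(Trainee)
Solving: t(Manager) = 3.4863, t(Trainee) = 3.3084.
Expected years from Trainee to Junior: 3.3084.

3.3084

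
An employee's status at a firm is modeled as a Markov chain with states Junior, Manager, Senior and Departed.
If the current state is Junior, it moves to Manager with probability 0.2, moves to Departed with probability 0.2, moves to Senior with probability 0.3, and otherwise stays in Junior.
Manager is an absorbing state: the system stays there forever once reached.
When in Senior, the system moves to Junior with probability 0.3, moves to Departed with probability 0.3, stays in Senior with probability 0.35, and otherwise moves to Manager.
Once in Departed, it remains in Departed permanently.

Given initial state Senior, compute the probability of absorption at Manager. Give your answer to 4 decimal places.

Let h(s) be the probability of absorption at Manager starting from transient state s. Then h(Manager) = 1 and h(Departed) = 0. By first-step analysis:
h(Junior) = 0.3·h(Junior) + 0.2·1 + 0.3·h(Senior) + 0.2·0
h(Senior) = 0.3·h(Junior) + 0.05·1 + 0.35·h(Senior) + 0.3·0
Solving: h(Junior) = 0.3973, h(Senior) = 0.2603.
Starting from Senior, the probability is 0.2603.

0.2603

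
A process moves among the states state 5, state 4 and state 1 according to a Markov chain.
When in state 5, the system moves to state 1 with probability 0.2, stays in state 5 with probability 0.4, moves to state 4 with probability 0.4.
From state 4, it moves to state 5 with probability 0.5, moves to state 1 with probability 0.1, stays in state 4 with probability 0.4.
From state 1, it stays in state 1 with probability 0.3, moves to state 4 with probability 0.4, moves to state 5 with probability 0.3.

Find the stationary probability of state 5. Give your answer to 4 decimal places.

Let the stationary distribution be π with π = πP and π_1 + π_2 + π_3 = 1.
π_1 = 0.4·π_1 + 0.5·π_2 + 0.3·π_3
π_2 = 0.4·π_1 + 0.4·π_2 + 0.4·π_3
Solving with the normalization constraint gives π = (0.4222, 0.4000, 0.1778).
So the stationary probability of state 5 is 0.4222.

0.4222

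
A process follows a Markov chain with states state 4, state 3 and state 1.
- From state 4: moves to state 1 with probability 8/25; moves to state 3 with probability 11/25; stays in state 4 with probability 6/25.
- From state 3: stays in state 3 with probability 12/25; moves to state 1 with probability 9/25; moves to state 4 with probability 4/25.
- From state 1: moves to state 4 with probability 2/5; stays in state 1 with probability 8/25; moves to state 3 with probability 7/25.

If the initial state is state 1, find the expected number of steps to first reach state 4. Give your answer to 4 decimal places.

3.1646

Let t(s) be the expected number of steps to first reach state 4 from state s, with t(state 4) = 0. Conditioning on the first step:
t(state 3) = 1 + 0.48·t(state 3) + 0.36·t(state 1)
t(state 1) = 1 + 0.28·t(state 3) + 0.32·t(state 1)
Solving: t(state 3) = 4.1139, t(state 1) = 3.1646.
Expected steps from state 1 to state 4: 3.1646.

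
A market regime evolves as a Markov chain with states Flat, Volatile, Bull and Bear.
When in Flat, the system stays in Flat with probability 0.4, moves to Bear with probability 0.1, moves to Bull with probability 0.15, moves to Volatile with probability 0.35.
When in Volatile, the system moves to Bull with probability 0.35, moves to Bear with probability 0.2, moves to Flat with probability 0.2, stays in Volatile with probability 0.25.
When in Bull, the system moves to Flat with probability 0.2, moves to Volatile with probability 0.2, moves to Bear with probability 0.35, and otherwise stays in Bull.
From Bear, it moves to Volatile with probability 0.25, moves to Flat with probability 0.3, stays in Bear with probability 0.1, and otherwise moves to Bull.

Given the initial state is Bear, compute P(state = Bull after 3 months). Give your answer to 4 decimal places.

Propagate the distribution vector 3 months from Bear.
After 0 months: (0.0000, 0.0000, 0.0000, 1.0000)
After 1 month: (0.3000, 0.2500, 0.3500, 0.1000)
After 2 months: (0.2700, 0.2625, 0.2550, 0.2125)
After 3 months: (0.2753, 0.2643, 0.2705, 0.1900)
P(in Bull after 3 months) = 0.2705

0.2705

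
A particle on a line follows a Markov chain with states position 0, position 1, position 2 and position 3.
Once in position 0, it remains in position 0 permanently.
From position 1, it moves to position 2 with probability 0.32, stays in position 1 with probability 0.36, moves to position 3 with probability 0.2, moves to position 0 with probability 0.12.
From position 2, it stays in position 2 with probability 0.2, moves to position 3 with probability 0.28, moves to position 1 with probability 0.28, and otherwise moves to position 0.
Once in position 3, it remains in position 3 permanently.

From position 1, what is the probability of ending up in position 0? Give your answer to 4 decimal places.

0.4091

Let h(s) be the probability of absorption at position 0 starting from transient state s. Then h(position 0) = 1 and h(position 3) = 0. By first-step analysis:
h(position 1) = 0.12·1 + 0.36·h(position 1) + 0.32·h(position 2) + 0.2·0
h(position 2) = 0.24·1 + 0.28·h(position 1) + 0.2·h(position 2) + 0.28·0
Solving: h(position 1) = 0.4091, h(position 2) = 0.4432.
Starting from position 1, the probability is 0.4091.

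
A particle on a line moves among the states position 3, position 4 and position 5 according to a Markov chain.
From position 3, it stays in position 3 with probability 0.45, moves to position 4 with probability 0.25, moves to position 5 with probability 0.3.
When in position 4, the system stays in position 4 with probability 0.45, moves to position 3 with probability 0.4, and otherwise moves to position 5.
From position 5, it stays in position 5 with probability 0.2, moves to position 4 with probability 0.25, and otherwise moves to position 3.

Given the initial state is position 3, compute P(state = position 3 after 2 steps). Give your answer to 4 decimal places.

0.4675

Sum over the intermediate state after 1 step:
P = P(position 3→position 3)·P(position 3→position 3) + P(position 3→position 4)·P(position 4→position 3) + P(position 3→position 5)·P(position 5→position 3)
  = 0.45×0.45 + 0.25×0.4 + 0.3×0.55
  = 0.2025 + 0.1000 + 0.1650 = 0.4675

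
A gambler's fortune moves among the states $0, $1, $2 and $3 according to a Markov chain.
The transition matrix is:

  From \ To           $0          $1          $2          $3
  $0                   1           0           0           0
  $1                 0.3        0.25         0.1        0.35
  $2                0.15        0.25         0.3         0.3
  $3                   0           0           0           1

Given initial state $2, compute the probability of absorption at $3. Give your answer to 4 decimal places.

Let h(s) be the probability of absorption at $3 starting from transient state s. Then h($3) = 1 and h($0) = 0. By first-step analysis:
h($1) = 0.3·0 + 0.25·h($1) + 0.1·h($2) + 0.35·1
h($2) = 0.15·0 + 0.25·h($1) + 0.3·h($2) + 0.3·1
Solving: h($1) = 0.5500, h($2) = 0.6250.
Starting from $2, the probability is 0.6250.

0.6250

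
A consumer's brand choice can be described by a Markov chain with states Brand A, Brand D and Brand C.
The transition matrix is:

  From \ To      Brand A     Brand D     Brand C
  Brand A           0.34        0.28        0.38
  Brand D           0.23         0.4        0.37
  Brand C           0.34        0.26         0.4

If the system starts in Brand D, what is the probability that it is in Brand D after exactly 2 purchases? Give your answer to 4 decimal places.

0.3206

Sum over the intermediate state after 1 purchase:
P = P(Brand D→Brand A)·P(Brand A→Brand D) + P(Brand D→Brand D)·P(Brand D→Brand D) + P(Brand D→Brand C)·P(Brand C→Brand D)
  = 0.23×0.28 + 0.4×0.4 + 0.37×0.26
  = 0.0644 + 0.1600 + 0.0962 = 0.3206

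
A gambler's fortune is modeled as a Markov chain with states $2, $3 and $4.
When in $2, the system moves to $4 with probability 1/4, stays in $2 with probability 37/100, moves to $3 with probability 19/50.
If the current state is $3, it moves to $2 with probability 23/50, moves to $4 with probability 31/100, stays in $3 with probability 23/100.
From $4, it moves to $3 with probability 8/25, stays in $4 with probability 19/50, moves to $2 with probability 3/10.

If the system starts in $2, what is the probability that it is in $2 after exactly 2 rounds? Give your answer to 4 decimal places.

Sum over the intermediate state after 1 round:
P = P($2→$2)·P($2→$2) + P($2→$3)·P($3→$2) + P($2→$4)·P($4→$2)
  = 0.37×0.37 + 0.38×0.46 + 0.25×0.3
  = 0.1369 + 0.1748 + 0.0750 = 0.3867

0.3867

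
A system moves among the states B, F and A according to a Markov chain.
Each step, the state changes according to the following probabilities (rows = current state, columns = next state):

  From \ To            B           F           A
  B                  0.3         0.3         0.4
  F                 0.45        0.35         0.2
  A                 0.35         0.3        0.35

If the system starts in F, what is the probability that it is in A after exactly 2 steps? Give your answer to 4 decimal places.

Sum over the intermediate state after 1 step:
P = P(F→B)·P(B→A) + P(F→F)·P(F→A) + P(F→A)·P(A→A)
  = 0.45×0.4 + 0.35×0.2 + 0.2×0.35
  = 0.1800 + 0.0700 + 0.0700 = 0.3200

0.3200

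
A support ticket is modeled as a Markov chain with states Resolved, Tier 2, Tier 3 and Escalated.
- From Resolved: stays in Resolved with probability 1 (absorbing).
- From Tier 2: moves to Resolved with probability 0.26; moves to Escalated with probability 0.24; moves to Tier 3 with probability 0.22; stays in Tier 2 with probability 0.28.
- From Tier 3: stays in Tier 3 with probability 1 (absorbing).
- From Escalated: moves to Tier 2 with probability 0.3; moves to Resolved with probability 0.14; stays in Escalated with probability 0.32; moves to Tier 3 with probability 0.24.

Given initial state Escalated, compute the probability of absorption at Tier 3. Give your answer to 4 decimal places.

0.5718

Let h(s) be the probability of absorption at Tier 3 starting from transient state s. Then h(Tier 3) = 1 and h(Resolved) = 0. By first-step analysis:
h(Tier 2) = 0.26·0 + 0.28·h(Tier 2) + 0.22·1 + 0.24·h(Escalated)
h(Escalated) = 0.14·0 + 0.3·h(Tier 2) + 0.24·1 + 0.32·h(Escalated)
Solving: h(Tier 2) = 0.4962, h(Escalated) = 0.5718.
Starting from Escalated, the probability is 0.5718.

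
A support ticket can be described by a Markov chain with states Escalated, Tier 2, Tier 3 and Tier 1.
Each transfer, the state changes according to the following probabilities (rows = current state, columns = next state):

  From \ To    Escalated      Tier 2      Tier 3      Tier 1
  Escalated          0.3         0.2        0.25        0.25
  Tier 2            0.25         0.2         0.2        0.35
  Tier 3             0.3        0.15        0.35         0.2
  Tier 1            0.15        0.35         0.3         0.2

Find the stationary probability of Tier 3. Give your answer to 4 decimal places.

0.2791

Let the stationary distribution be π with π = πP and π_1 + π_2 + π_3 + π_4 = 1.
π_1 = 0.3·π_1 + 0.25·π_2 + 0.3·π_3 + 0.15·π_4
π_2 = 0.2·π_1 + 0.2·π_2 + 0.15·π_3 + 0.35·π_4
π_3 = 0.25·π_1 + 0.2·π_2 + 0.35·π_3 + 0.3·π_4
Solving with the normalization constraint gives π = (0.2519, 0.2230, 0.2791, 0.2460).
So the stationary probability of Tier 3 is 0.2791.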